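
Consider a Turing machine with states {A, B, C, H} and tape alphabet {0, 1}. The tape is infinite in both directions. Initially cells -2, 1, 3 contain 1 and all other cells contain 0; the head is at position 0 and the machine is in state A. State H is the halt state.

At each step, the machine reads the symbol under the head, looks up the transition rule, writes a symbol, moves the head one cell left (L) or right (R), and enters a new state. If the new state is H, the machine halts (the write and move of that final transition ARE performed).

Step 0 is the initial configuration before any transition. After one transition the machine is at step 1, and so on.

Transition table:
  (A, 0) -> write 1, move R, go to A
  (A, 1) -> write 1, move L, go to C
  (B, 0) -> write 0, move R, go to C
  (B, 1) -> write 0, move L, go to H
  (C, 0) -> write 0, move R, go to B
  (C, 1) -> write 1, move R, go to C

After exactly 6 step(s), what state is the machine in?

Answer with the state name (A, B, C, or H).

Answer: H

Derivation:
Step 1: in state A at pos 0, read 0 -> (A,0)->write 1,move R,goto A. Now: state=A, head=1, tape[-3..4]=01011010 (head:     ^)
Step 2: in state A at pos 1, read 1 -> (A,1)->write 1,move L,goto C. Now: state=C, head=0, tape[-3..4]=01011010 (head:    ^)
Step 3: in state C at pos 0, read 1 -> (C,1)->write 1,move R,goto C. Now: state=C, head=1, tape[-3..4]=01011010 (head:     ^)
Step 4: in state C at pos 1, read 1 -> (C,1)->write 1,move R,goto C. Now: state=C, head=2, tape[-3..4]=01011010 (head:      ^)
Step 5: in state C at pos 2, read 0 -> (C,0)->write 0,move R,goto B. Now: state=B, head=3, tape[-3..4]=01011010 (head:       ^)
Step 6: in state B at pos 3, read 1 -> (B,1)->write 0,move L,goto H. Now: state=H, head=2, tape[-3..4]=01011000 (head:      ^)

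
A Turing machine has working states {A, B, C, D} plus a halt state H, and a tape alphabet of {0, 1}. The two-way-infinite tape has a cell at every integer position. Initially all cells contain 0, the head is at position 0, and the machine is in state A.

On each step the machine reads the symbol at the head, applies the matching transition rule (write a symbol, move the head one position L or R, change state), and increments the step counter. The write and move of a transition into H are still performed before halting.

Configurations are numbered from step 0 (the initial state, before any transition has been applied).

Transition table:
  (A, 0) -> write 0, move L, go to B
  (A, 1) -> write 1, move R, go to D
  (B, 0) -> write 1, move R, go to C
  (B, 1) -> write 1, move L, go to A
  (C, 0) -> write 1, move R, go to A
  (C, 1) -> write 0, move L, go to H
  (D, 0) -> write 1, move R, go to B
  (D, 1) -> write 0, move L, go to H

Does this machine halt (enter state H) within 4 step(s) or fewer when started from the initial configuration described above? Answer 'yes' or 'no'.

Answer: no

Derivation:
Step 1: in state A at pos 0, read 0 -> (A,0)->write 0,move L,goto B. Now: state=B, head=-1, tape[-2..1]=0000 (head:  ^)
Step 2: in state B at pos -1, read 0 -> (B,0)->write 1,move R,goto C. Now: state=C, head=0, tape[-2..1]=0100 (head:   ^)
Step 3: in state C at pos 0, read 0 -> (C,0)->write 1,move R,goto A. Now: state=A, head=1, tape[-2..2]=01100 (head:    ^)
Step 4: in state A at pos 1, read 0 -> (A,0)->write 0,move L,goto B. Now: state=B, head=0, tape[-2..2]=01100 (head:   ^)
After 4 step(s): state = B (not H) -> not halted within 4 -> no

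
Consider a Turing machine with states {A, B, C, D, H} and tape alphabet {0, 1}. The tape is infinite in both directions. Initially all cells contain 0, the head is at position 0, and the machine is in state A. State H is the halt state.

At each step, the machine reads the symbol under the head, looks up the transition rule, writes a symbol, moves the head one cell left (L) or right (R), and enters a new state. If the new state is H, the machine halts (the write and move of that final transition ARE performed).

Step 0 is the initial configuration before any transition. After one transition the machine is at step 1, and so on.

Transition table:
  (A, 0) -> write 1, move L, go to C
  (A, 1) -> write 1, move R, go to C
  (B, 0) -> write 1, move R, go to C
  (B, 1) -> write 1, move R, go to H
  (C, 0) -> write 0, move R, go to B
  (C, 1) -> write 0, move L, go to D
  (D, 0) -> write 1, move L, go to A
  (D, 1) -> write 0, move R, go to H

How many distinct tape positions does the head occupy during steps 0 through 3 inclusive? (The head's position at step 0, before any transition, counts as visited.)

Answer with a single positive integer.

Answer: 3

Derivation:
Step 1: in state A at pos 0, read 0 -> (A,0)->write 1,move L,goto C. Now: state=C, head=-1, tape[-2..1]=0010 (head:  ^)
Step 2: in state C at pos -1, read 0 -> (C,0)->write 0,move R,goto B. Now: state=B, head=0, tape[-2..1]=0010 (head:   ^)
Step 3: in state B at pos 0, read 1 -> (B,1)->write 1,move R,goto H. Now: state=H, head=1, tape[-2..2]=00100 (head:    ^)
Head positions at steps 0..3: starting at 0, distinct positions visited = {-1, 0, 1} -> 3 position(s)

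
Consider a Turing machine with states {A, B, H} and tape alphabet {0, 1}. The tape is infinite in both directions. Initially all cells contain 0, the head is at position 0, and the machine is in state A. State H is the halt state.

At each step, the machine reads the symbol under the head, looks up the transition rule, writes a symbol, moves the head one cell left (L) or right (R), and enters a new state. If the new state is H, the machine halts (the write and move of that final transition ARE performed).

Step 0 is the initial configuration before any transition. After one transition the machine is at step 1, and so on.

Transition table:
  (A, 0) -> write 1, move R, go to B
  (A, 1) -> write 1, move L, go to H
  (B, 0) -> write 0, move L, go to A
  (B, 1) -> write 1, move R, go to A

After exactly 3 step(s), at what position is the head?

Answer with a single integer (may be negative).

Answer: -1

Derivation:
Step 1: in state A at pos 0, read 0 -> (A,0)->write 1,move R,goto B. Now: state=B, head=1, tape[-1..2]=0100 (head:   ^)
Step 2: in state B at pos 1, read 0 -> (B,0)->write 0,move L,goto A. Now: state=A, head=0, tape[-1..2]=0100 (head:  ^)
Step 3: in state A at pos 0, read 1 -> (A,1)->write 1,move L,goto H. Now: state=H, head=-1, tape[-2..2]=00100 (head:  ^)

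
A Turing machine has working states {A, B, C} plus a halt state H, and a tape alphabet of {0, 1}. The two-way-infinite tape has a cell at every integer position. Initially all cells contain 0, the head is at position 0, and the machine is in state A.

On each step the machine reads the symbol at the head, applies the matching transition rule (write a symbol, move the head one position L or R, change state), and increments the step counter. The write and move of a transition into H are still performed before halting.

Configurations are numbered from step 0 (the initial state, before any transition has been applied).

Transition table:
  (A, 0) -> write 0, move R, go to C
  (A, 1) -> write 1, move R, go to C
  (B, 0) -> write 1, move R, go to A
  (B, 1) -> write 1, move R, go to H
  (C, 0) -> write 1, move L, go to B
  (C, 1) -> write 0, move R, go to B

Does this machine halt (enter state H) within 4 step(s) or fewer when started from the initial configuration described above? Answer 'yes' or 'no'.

Answer: no

Derivation:
Step 1: in state A at pos 0, read 0 -> (A,0)->write 0,move R,goto C. Now: state=C, head=1, tape[-1..2]=0000 (head:   ^)
Step 2: in state C at pos 1, read 0 -> (C,0)->write 1,move L,goto B. Now: state=B, head=0, tape[-1..2]=0010 (head:  ^)
Step 3: in state B at pos 0, read 0 -> (B,0)->write 1,move R,goto A. Now: state=A, head=1, tape[-1..2]=0110 (head:   ^)
Step 4: in state A at pos 1, read 1 -> (A,1)->write 1,move R,goto C. Now: state=C, head=2, tape[-1..3]=01100 (head:    ^)
After 4 step(s): state = C (not H) -> not halted within 4 -> no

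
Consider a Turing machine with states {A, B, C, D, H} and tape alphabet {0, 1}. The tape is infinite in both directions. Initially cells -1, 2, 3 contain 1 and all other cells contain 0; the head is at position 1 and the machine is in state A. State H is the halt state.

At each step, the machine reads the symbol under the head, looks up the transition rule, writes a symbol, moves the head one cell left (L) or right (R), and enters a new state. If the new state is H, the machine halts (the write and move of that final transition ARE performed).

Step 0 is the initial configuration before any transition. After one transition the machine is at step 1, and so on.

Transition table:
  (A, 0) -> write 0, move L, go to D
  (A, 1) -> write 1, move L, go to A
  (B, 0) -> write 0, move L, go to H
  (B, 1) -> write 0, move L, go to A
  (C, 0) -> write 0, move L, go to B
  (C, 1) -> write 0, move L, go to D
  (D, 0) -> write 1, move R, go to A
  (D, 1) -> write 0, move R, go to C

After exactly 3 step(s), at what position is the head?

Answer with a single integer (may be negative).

Step 1: in state A at pos 1, read 0 -> (A,0)->write 0,move L,goto D. Now: state=D, head=0, tape[-2..4]=0100110 (head:   ^)
Step 2: in state D at pos 0, read 0 -> (D,0)->write 1,move R,goto A. Now: state=A, head=1, tape[-2..4]=0110110 (head:    ^)
Step 3: in state A at pos 1, read 0 -> (A,0)->write 0,move L,goto D. Now: state=D, head=0, tape[-2..4]=0110110 (head:   ^)

Answer: 0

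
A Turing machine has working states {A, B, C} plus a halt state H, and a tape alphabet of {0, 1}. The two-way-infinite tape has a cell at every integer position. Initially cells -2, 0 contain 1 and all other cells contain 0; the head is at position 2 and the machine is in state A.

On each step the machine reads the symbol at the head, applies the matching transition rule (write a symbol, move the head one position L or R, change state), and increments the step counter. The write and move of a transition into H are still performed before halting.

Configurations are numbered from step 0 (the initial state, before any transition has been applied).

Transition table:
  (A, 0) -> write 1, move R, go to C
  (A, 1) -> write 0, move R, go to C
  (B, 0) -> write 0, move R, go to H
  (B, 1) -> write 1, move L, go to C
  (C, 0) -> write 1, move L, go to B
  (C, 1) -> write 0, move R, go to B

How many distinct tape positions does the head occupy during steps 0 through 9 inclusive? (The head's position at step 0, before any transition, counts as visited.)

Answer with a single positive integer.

Answer: 8

Derivation:
Step 1: in state A at pos 2, read 0 -> (A,0)->write 1,move R,goto C. Now: state=C, head=3, tape[-3..4]=01010100 (head:       ^)
Step 2: in state C at pos 3, read 0 -> (C,0)->write 1,move L,goto B. Now: state=B, head=2, tape[-3..4]=01010110 (head:      ^)
Step 3: in state B at pos 2, read 1 -> (B,1)->write 1,move L,goto C. Now: state=C, head=1, tape[-3..4]=01010110 (head:     ^)
Step 4: in state C at pos 1, read 0 -> (C,0)->write 1,move L,goto B. Now: state=B, head=0, tape[-3..4]=01011110 (head:    ^)
Step 5: in state B at pos 0, read 1 -> (B,1)->write 1,move L,goto C. Now: state=C, head=-1, tape[-3..4]=01011110 (head:   ^)
Step 6: in state C at pos -1, read 0 -> (C,0)->write 1,move L,goto B. Now: state=B, head=-2, tape[-3..4]=01111110 (head:  ^)
Step 7: in state B at pos -2, read 1 -> (B,1)->write 1,move L,goto C. Now: state=C, head=-3, tape[-4..4]=001111110 (head:  ^)
Step 8: in state C at pos -3, read 0 -> (C,0)->write 1,move L,goto B. Now: state=B, head=-4, tape[-5..4]=0011111110 (head:  ^)
Step 9: in state B at pos -4, read 0 -> (B,0)->write 0,move R,goto H. Now: state=H, head=-3, tape[-5..4]=0011111110 (head:   ^)
Head positions at steps 0..9: starting at 2, distinct positions visited = {-4, -3, -2, -1, 0, 1, 2, 3} -> 8 position(s)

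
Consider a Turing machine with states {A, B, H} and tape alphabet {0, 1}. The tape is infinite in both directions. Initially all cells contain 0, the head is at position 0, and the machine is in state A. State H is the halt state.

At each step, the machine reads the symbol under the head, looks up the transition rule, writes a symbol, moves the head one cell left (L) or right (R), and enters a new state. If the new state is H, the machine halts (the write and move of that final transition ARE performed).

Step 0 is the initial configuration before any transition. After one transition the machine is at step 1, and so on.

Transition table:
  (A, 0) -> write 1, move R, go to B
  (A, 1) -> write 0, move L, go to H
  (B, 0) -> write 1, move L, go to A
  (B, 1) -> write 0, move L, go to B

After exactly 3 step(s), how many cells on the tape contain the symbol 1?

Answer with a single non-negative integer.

Answer: 1

Derivation:
Step 1: in state A at pos 0, read 0 -> (A,0)->write 1,move R,goto B. Now: state=B, head=1, tape[-1..2]=0100 (head:   ^)
Step 2: in state B at pos 1, read 0 -> (B,0)->write 1,move L,goto A. Now: state=A, head=0, tape[-1..2]=0110 (head:  ^)
Step 3: in state A at pos 0, read 1 -> (A,1)->write 0,move L,goto H. Now: state=H, head=-1, tape[-2..2]=00010 (head:  ^)
Cells containing 1 after step 3: {1} -> 1 cell(s)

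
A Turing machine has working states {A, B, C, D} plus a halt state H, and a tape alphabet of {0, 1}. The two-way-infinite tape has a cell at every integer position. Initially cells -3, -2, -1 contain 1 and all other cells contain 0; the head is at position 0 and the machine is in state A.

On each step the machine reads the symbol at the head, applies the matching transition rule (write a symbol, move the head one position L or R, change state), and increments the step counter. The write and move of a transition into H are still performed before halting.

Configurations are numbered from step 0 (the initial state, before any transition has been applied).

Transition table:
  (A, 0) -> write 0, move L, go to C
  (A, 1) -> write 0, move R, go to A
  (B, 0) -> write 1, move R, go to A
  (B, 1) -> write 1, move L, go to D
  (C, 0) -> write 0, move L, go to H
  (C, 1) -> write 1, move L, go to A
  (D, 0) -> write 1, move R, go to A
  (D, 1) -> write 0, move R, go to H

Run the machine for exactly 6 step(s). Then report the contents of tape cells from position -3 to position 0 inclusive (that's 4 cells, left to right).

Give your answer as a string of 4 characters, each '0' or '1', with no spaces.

Answer: 1000

Derivation:
Step 1: in state A at pos 0, read 0 -> (A,0)->write 0,move L,goto C. Now: state=C, head=-1, tape[-4..1]=011100 (head:    ^)
Step 2: in state C at pos -1, read 1 -> (C,1)->write 1,move L,goto A. Now: state=A, head=-2, tape[-4..1]=011100 (head:   ^)
Step 3: in state A at pos -2, read 1 -> (A,1)->write 0,move R,goto A. Now: state=A, head=-1, tape[-4..1]=010100 (head:    ^)
Step 4: in state A at pos -1, read 1 -> (A,1)->write 0,move R,goto A. Now: state=A, head=0, tape[-4..1]=010000 (head:     ^)
Step 5: in state A at pos 0, read 0 -> (A,0)->write 0,move L,goto C. Now: state=C, head=-1, tape[-4..1]=010000 (head:    ^)
Step 6: in state C at pos -1, read 0 -> (C,0)->write 0,move L,goto H. Now: state=H, head=-2, tape[-4..1]=010000 (head:   ^)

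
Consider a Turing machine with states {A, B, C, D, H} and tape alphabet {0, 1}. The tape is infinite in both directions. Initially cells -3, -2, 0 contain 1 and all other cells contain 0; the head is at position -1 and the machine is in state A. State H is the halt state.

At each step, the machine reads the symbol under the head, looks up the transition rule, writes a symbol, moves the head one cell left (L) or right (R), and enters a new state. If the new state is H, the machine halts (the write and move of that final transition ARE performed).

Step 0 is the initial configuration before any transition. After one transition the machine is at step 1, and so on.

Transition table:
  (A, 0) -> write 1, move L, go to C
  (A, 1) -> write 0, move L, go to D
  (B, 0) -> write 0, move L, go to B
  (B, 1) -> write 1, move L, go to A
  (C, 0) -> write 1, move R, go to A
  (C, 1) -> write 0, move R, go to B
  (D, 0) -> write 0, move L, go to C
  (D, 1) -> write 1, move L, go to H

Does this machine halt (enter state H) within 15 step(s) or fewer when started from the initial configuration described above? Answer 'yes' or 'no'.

Answer: yes

Derivation:
Step 1: in state A at pos -1, read 0 -> (A,0)->write 1,move L,goto C. Now: state=C, head=-2, tape[-4..1]=011110 (head:   ^)
Step 2: in state C at pos -2, read 1 -> (C,1)->write 0,move R,goto B. Now: state=B, head=-1, tape[-4..1]=010110 (head:    ^)
Step 3: in state B at pos -1, read 1 -> (B,1)->write 1,move L,goto A. Now: state=A, head=-2, tape[-4..1]=010110 (head:   ^)
Step 4: in state A at pos -2, read 0 -> (A,0)->write 1,move L,goto C. Now: state=C, head=-3, tape[-4..1]=011110 (head:  ^)
Step 5: in state C at pos -3, read 1 -> (C,1)->write 0,move R,goto B. Now: state=B, head=-2, tape[-4..1]=001110 (head:   ^)
Step 6: in state B at pos -2, read 1 -> (B,1)->write 1,move L,goto A. Now: state=A, head=-3, tape[-4..1]=001110 (head:  ^)
Step 7: in state A at pos -3, read 0 -> (A,0)->write 1,move L,goto C. Now: state=C, head=-4, tape[-5..1]=0011110 (head:  ^)
Step 8: in state C at pos -4, read 0 -> (C,0)->write 1,move R,goto A. Now: state=A, head=-3, tape[-5..1]=0111110 (head:   ^)
Step 9: in state A at pos -3, read 1 -> (A,1)->write 0,move L,goto D. Now: state=D, head=-4, tape[-5..1]=0101110 (head:  ^)
Step 10: in state D at pos -4, read 1 -> (D,1)->write 1,move L,goto H. Now: state=H, head=-5, tape[-6..1]=00101110 (head:  ^)
State H reached at step 10; 10 <= 15 -> yes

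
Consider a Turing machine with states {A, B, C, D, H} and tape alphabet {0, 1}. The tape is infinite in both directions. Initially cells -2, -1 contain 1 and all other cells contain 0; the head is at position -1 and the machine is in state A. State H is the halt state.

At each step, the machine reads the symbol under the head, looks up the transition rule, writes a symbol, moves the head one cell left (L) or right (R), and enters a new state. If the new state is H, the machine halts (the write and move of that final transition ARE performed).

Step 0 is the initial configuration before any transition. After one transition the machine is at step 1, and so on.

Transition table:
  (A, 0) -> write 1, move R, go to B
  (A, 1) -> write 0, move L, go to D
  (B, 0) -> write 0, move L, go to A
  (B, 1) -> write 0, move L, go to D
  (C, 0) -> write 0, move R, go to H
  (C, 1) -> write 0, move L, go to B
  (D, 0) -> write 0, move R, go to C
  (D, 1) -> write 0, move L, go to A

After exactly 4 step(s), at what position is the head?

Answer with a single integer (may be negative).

Step 1: in state A at pos -1, read 1 -> (A,1)->write 0,move L,goto D. Now: state=D, head=-2, tape[-3..0]=0100 (head:  ^)
Step 2: in state D at pos -2, read 1 -> (D,1)->write 0,move L,goto A. Now: state=A, head=-3, tape[-4..0]=00000 (head:  ^)
Step 3: in state A at pos -3, read 0 -> (A,0)->write 1,move R,goto B. Now: state=B, head=-2, tape[-4..0]=01000 (head:   ^)
Step 4: in state B at pos -2, read 0 -> (B,0)->write 0,move L,goto A. Now: state=A, head=-3, tape[-4..0]=01000 (head:  ^)

Answer: -3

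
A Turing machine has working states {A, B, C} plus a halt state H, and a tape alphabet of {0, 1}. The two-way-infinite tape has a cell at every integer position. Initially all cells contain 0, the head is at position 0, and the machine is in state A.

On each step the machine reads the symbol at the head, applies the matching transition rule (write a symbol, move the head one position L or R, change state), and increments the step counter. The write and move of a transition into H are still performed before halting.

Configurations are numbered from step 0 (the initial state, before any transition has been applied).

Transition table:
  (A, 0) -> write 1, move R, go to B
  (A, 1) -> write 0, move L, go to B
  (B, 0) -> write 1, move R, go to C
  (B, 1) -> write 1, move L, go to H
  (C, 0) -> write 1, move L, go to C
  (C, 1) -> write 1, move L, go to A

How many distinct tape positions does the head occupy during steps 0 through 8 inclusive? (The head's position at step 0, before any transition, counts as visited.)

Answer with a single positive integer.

Step 1: in state A at pos 0, read 0 -> (A,0)->write 1,move R,goto B. Now: state=B, head=1, tape[-1..2]=0100 (head:   ^)
Step 2: in state B at pos 1, read 0 -> (B,0)->write 1,move R,goto C. Now: state=C, head=2, tape[-1..3]=01100 (head:    ^)
Step 3: in state C at pos 2, read 0 -> (C,0)->write 1,move L,goto C. Now: state=C, head=1, tape[-1..3]=01110 (head:   ^)
Step 4: in state C at pos 1, read 1 -> (C,1)->write 1,move L,goto A. Now: state=A, head=0, tape[-1..3]=01110 (head:  ^)
Step 5: in state A at pos 0, read 1 -> (A,1)->write 0,move L,goto B. Now: state=B, head=-1, tape[-2..3]=000110 (head:  ^)
Step 6: in state B at pos -1, read 0 -> (B,0)->write 1,move R,goto C. Now: state=C, head=0, tape[-2..3]=010110 (head:   ^)
Step 7: in state C at pos 0, read 0 -> (C,0)->write 1,move L,goto C. Now: state=C, head=-1, tape[-2..3]=011110 (head:  ^)
Step 8: in state C at pos -1, read 1 -> (C,1)->write 1,move L,goto A. Now: state=A, head=-2, tape[-3..3]=0011110 (head:  ^)
Head positions at steps 0..8: starting at 0, distinct positions visited = {-2, -1, 0, 1, 2} -> 5 position(s)

Answer: 5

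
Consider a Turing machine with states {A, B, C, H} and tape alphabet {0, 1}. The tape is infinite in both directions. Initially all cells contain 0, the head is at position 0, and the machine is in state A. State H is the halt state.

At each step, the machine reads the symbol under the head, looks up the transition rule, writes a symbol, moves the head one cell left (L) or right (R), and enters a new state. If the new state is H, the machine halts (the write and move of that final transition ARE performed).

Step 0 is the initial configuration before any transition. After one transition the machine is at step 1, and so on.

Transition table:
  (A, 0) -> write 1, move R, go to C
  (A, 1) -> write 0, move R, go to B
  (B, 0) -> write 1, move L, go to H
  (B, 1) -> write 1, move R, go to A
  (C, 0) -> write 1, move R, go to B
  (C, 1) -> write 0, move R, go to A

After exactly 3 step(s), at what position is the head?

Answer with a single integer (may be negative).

Step 1: in state A at pos 0, read 0 -> (A,0)->write 1,move R,goto C. Now: state=C, head=1, tape[-1..2]=0100 (head:   ^)
Step 2: in state C at pos 1, read 0 -> (C,0)->write 1,move R,goto B. Now: state=B, head=2, tape[-1..3]=01100 (head:    ^)
Step 3: in state B at pos 2, read 0 -> (B,0)->write 1,move L,goto H. Now: state=H, head=1, tape[-1..3]=01110 (head:   ^)

Answer: 1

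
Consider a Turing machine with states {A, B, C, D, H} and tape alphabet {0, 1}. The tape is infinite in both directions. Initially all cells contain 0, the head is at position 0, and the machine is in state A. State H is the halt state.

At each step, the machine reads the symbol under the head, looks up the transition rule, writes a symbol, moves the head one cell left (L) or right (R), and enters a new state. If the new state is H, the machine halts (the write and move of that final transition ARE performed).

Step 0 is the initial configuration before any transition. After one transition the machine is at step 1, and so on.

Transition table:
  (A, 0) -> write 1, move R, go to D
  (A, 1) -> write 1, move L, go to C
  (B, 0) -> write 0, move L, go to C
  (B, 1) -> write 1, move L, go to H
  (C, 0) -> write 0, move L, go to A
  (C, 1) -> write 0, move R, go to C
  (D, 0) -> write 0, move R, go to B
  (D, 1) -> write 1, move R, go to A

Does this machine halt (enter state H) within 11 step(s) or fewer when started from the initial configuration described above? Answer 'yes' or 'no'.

Answer: yes

Derivation:
Step 1: in state A at pos 0, read 0 -> (A,0)->write 1,move R,goto D. Now: state=D, head=1, tape[-1..2]=0100 (head:   ^)
Step 2: in state D at pos 1, read 0 -> (D,0)->write 0,move R,goto B. Now: state=B, head=2, tape[-1..3]=01000 (head:    ^)
Step 3: in state B at pos 2, read 0 -> (B,0)->write 0,move L,goto C. Now: state=C, head=1, tape[-1..3]=01000 (head:   ^)
Step 4: in state C at pos 1, read 0 -> (C,0)->write 0,move L,goto A. Now: state=A, head=0, tape[-1..3]=01000 (head:  ^)
Step 5: in state A at pos 0, read 1 -> (A,1)->write 1,move L,goto C. Now: state=C, head=-1, tape[-2..3]=001000 (head:  ^)
Step 6: in state C at pos -1, read 0 -> (C,0)->write 0,move L,goto A. Now: state=A, head=-2, tape[-3..3]=0001000 (head:  ^)
Step 7: in state A at pos -2, read 0 -> (A,0)->write 1,move R,goto D. Now: state=D, head=-1, tape[-3..3]=0101000 (head:   ^)
Step 8: in state D at pos -1, read 0 -> (D,0)->write 0,move R,goto B. Now: state=B, head=0, tape[-3..3]=0101000 (head:    ^)
Step 9: in state B at pos 0, read 1 -> (B,1)->write 1,move L,goto H. Now: state=H, head=-1, tape[-3..3]=0101000 (head:   ^)
State H reached at step 9; 9 <= 11 -> yes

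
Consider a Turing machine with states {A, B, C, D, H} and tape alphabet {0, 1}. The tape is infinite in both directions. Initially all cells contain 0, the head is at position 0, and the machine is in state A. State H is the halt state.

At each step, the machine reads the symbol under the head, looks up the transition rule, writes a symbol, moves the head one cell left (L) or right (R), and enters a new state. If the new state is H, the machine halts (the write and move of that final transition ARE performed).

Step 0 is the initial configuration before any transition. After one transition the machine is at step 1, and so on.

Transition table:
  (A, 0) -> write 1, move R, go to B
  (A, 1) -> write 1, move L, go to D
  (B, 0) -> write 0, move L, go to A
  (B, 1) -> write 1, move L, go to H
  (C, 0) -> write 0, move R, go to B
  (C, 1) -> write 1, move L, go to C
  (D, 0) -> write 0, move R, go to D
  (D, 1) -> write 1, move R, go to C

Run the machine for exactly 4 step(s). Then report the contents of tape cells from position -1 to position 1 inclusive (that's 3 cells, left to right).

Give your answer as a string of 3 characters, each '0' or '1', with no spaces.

Step 1: in state A at pos 0, read 0 -> (A,0)->write 1,move R,goto B. Now: state=B, head=1, tape[-1..2]=0100 (head:   ^)
Step 2: in state B at pos 1, read 0 -> (B,0)->write 0,move L,goto A. Now: state=A, head=0, tape[-1..2]=0100 (head:  ^)
Step 3: in state A at pos 0, read 1 -> (A,1)->write 1,move L,goto D. Now: state=D, head=-1, tape[-2..2]=00100 (head:  ^)
Step 4: in state D at pos -1, read 0 -> (D,0)->write 0,move R,goto D. Now: state=D, head=0, tape[-2..2]=00100 (head:   ^)

Answer: 010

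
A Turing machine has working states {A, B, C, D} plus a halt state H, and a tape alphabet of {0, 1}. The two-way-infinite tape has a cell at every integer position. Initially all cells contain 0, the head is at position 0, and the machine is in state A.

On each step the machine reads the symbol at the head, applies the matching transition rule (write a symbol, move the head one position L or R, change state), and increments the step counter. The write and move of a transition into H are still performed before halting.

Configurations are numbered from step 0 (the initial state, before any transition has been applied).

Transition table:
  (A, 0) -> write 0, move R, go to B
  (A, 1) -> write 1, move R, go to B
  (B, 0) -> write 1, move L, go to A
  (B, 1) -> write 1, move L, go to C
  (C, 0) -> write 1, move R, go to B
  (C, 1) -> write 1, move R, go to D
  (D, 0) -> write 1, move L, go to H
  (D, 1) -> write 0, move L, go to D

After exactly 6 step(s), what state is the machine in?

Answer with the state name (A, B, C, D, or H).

Step 1: in state A at pos 0, read 0 -> (A,0)->write 0,move R,goto B. Now: state=B, head=1, tape[-1..2]=0000 (head:   ^)
Step 2: in state B at pos 1, read 0 -> (B,0)->write 1,move L,goto A. Now: state=A, head=0, tape[-1..2]=0010 (head:  ^)
Step 3: in state A at pos 0, read 0 -> (A,0)->write 0,move R,goto B. Now: state=B, head=1, tape[-1..2]=0010 (head:   ^)
Step 4: in state B at pos 1, read 1 -> (B,1)->write 1,move L,goto C. Now: state=C, head=0, tape[-1..2]=0010 (head:  ^)
Step 5: in state C at pos 0, read 0 -> (C,0)->write 1,move R,goto B. Now: state=B, head=1, tape[-1..2]=0110 (head:   ^)
Step 6: in state B at pos 1, read 1 -> (B,1)->write 1,move L,goto C. Now: state=C, head=0, tape[-1..2]=0110 (head:  ^)

Answer: C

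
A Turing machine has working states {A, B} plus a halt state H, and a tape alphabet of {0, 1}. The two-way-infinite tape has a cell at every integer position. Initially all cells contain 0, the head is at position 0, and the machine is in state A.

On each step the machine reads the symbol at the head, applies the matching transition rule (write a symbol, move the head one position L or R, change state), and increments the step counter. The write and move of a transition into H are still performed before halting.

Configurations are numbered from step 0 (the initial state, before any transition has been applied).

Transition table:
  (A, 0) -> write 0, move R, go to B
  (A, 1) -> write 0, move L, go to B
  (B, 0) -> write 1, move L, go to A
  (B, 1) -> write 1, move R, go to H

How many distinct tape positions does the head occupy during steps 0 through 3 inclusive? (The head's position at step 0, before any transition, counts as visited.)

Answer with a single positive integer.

Step 1: in state A at pos 0, read 0 -> (A,0)->write 0,move R,goto B. Now: state=B, head=1, tape[-1..2]=0000 (head:   ^)
Step 2: in state B at pos 1, read 0 -> (B,0)->write 1,move L,goto A. Now: state=A, head=0, tape[-1..2]=0010 (head:  ^)
Step 3: in state A at pos 0, read 0 -> (A,0)->write 0,move R,goto B. Now: state=B, head=1, tape[-1..2]=0010 (head:   ^)
Head positions at steps 0..3: starting at 0, distinct positions visited = {0, 1} -> 2 position(s)

Answer: 2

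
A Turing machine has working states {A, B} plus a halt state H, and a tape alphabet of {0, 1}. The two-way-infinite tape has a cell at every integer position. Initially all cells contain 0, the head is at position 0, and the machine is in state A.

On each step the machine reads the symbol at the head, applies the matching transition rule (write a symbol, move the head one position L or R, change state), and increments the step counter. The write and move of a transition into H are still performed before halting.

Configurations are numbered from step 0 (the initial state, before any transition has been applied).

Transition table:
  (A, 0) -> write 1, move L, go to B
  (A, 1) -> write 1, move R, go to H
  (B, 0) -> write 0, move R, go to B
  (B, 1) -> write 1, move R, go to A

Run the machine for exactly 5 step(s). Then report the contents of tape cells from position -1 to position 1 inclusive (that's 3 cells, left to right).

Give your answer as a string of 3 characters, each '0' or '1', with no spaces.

Step 1: in state A at pos 0, read 0 -> (A,0)->write 1,move L,goto B. Now: state=B, head=-1, tape[-2..1]=0010 (head:  ^)
Step 2: in state B at pos -1, read 0 -> (B,0)->write 0,move R,goto B. Now: state=B, head=0, tape[-2..1]=0010 (head:   ^)
Step 3: in state B at pos 0, read 1 -> (B,1)->write 1,move R,goto A. Now: state=A, head=1, tape[-2..2]=00100 (head:    ^)
Step 4: in state A at pos 1, read 0 -> (A,0)->write 1,move L,goto B. Now: state=B, head=0, tape[-2..2]=00110 (head:   ^)
Step 5: in state B at pos 0, read 1 -> (B,1)->write 1,move R,goto A. Now: state=A, head=1, tape[-2..2]=00110 (head:    ^)

Answer: 011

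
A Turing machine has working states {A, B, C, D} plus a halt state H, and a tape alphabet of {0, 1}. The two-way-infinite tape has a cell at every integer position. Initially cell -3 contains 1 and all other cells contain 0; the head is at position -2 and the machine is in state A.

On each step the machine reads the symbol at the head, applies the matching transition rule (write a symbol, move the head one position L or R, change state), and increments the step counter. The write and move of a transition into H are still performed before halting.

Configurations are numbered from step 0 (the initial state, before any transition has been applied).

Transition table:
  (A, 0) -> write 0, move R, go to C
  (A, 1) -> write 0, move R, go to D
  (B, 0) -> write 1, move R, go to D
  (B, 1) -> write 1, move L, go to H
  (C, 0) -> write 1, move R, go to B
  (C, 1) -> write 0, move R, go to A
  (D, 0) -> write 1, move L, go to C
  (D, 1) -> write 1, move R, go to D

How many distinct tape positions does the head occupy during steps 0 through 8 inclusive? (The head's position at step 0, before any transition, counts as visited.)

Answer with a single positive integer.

Step 1: in state A at pos -2, read 0 -> (A,0)->write 0,move R,goto C. Now: state=C, head=-1, tape[-4..0]=01000 (head:    ^)
Step 2: in state C at pos -1, read 0 -> (C,0)->write 1,move R,goto B. Now: state=B, head=0, tape[-4..1]=010100 (head:     ^)
Step 3: in state B at pos 0, read 0 -> (B,0)->write 1,move R,goto D. Now: state=D, head=1, tape[-4..2]=0101100 (head:      ^)
Step 4: in state D at pos 1, read 0 -> (D,0)->write 1,move L,goto C. Now: state=C, head=0, tape[-4..2]=0101110 (head:     ^)
Step 5: in state C at pos 0, read 1 -> (C,1)->write 0,move R,goto A. Now: state=A, head=1, tape[-4..2]=0101010 (head:      ^)
Step 6: in state A at pos 1, read 1 -> (A,1)->write 0,move R,goto D. Now: state=D, head=2, tape[-4..3]=01010000 (head:       ^)
Step 7: in state D at pos 2, read 0 -> (D,0)->write 1,move L,goto C. Now: state=C, head=1, tape[-4..3]=01010010 (head:      ^)
Step 8: in state C at pos 1, read 0 -> (C,0)->write 1,move R,goto B. Now: state=B, head=2, tape[-4..3]=01010110 (head:       ^)
Head positions at steps 0..8: starting at -2, distinct positions visited = {-2, -1, 0, 1, 2} -> 5 position(s)

Answer: 5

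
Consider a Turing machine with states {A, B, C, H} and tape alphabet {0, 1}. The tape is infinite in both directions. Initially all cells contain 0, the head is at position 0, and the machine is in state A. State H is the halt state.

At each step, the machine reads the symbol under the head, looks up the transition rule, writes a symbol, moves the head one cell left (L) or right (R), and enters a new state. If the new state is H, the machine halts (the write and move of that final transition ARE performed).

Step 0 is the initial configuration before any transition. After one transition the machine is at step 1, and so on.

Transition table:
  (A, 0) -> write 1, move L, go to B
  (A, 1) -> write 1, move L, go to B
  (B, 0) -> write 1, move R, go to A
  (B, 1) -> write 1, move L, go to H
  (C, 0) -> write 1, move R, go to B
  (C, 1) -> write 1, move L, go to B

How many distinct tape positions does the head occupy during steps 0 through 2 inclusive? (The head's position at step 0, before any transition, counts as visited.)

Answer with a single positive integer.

Step 1: in state A at pos 0, read 0 -> (A,0)->write 1,move L,goto B. Now: state=B, head=-1, tape[-2..1]=0010 (head:  ^)
Step 2: in state B at pos -1, read 0 -> (B,0)->write 1,move R,goto A. Now: state=A, head=0, tape[-2..1]=0110 (head:   ^)
Head positions at steps 0..2: starting at 0, distinct positions visited = {-1, 0} -> 2 position(s)

Answer: 2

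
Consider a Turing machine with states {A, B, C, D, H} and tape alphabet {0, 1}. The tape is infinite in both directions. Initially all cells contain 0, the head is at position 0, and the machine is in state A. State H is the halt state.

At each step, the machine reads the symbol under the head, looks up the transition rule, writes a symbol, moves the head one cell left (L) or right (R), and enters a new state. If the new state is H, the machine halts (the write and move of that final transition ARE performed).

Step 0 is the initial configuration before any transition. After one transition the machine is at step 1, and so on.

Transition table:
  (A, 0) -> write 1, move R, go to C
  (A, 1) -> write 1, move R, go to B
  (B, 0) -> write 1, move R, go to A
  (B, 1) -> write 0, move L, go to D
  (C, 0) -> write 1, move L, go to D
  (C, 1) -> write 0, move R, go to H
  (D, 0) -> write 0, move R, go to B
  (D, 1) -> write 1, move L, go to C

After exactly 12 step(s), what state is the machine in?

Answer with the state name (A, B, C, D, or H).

Step 1: in state A at pos 0, read 0 -> (A,0)->write 1,move R,goto C. Now: state=C, head=1, tape[-1..2]=0100 (head:   ^)
Step 2: in state C at pos 1, read 0 -> (C,0)->write 1,move L,goto D. Now: state=D, head=0, tape[-1..2]=0110 (head:  ^)
Step 3: in state D at pos 0, read 1 -> (D,1)->write 1,move L,goto C. Now: state=C, head=-1, tape[-2..2]=00110 (head:  ^)
Step 4: in state C at pos -1, read 0 -> (C,0)->write 1,move L,goto D. Now: state=D, head=-2, tape[-3..2]=001110 (head:  ^)
Step 5: in state D at pos -2, read 0 -> (D,0)->write 0,move R,goto B. Now: state=B, head=-1, tape[-3..2]=001110 (head:   ^)
Step 6: in state B at pos -1, read 1 -> (B,1)->write 0,move L,goto D. Now: state=D, head=-2, tape[-3..2]=000110 (head:  ^)
Step 7: in state D at pos -2, read 0 -> (D,0)->write 0,move R,goto B. Now: state=B, head=-1, tape[-3..2]=000110 (head:   ^)
Step 8: in state B at pos -1, read 0 -> (B,0)->write 1,move R,goto A. Now: state=A, head=0, tape[-3..2]=001110 (head:    ^)
Step 9: in state A at pos 0, read 1 -> (A,1)->write 1,move R,goto B. Now: state=B, head=1, tape[-3..2]=001110 (head:     ^)
Step 10: in state B at pos 1, read 1 -> (B,1)->write 0,move L,goto D. Now: state=D, head=0, tape[-3..2]=001100 (head:    ^)
Step 11: in state D at pos 0, read 1 -> (D,1)->write 1,move L,goto C. Now: state=C, head=-1, tape[-3..2]=001100 (head:   ^)
Step 12: in state C at pos -1, read 1 -> (C,1)->write 0,move R,goto H. Now: state=H, head=0, tape[-3..2]=000100 (head:    ^)

Answer: H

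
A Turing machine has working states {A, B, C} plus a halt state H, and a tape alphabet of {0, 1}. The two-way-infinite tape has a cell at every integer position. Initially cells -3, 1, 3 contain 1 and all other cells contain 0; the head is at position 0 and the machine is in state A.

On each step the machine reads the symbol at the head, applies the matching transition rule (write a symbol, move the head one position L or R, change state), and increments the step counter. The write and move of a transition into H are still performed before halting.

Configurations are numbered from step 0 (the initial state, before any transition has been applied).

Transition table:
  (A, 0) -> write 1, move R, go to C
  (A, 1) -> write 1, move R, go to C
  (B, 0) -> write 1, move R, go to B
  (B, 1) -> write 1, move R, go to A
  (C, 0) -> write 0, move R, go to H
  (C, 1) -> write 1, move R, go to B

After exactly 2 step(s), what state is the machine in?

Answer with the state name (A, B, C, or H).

Answer: B

Derivation:
Step 1: in state A at pos 0, read 0 -> (A,0)->write 1,move R,goto C. Now: state=C, head=1, tape[-4..4]=010011010 (head:      ^)
Step 2: in state C at pos 1, read 1 -> (C,1)->write 1,move R,goto B. Now: state=B, head=2, tape[-4..4]=010011010 (head:       ^)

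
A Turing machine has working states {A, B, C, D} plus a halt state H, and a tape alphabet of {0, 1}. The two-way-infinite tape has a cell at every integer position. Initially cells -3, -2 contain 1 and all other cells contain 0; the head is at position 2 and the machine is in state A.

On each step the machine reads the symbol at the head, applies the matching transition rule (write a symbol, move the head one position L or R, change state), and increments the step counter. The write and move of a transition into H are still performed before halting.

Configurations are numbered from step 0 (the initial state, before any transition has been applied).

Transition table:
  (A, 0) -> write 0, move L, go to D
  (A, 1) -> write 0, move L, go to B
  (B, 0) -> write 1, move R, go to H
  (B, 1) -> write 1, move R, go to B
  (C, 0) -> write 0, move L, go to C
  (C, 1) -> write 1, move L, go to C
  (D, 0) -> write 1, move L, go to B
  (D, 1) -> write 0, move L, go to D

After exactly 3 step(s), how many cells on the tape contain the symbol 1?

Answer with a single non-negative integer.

Answer: 4

Derivation:
Step 1: in state A at pos 2, read 0 -> (A,0)->write 0,move L,goto D. Now: state=D, head=1, tape[-4..3]=01100000 (head:      ^)
Step 2: in state D at pos 1, read 0 -> (D,0)->write 1,move L,goto B. Now: state=B, head=0, tape[-4..3]=01100100 (head:     ^)
Step 3: in state B at pos 0, read 0 -> (B,0)->write 1,move R,goto H. Now: state=H, head=1, tape[-4..3]=01101100 (head:      ^)
Cells containing 1 after step 3: {-3, -2, 0, 1} -> 4 cell(s)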